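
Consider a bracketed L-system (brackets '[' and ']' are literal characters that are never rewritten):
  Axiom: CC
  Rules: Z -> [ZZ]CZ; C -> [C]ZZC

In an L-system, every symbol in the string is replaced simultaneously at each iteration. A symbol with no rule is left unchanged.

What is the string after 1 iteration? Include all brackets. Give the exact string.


Answer: [C]ZZC[C]ZZC

Derivation:
Step 0: CC
Step 1: [C]ZZC[C]ZZC


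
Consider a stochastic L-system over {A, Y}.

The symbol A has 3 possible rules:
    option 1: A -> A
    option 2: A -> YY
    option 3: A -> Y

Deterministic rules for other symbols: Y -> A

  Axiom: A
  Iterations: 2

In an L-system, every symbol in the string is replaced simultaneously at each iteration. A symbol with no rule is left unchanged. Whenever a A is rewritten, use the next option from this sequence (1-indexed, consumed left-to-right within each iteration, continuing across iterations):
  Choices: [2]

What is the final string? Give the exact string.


Step 0: A
Step 1: YY  (used choices [2])
Step 2: AA  (used choices [])

Answer: AA


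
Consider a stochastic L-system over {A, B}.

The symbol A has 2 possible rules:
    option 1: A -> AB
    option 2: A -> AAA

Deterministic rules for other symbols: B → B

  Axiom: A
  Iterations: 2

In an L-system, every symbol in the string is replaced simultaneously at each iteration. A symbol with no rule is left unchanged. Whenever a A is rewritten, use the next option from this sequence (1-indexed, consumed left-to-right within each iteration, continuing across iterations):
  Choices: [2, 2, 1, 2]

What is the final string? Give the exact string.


Step 0: A
Step 1: AAA  (used choices [2])
Step 2: AAAABAAA  (used choices [2, 1, 2])

Answer: AAAABAAA


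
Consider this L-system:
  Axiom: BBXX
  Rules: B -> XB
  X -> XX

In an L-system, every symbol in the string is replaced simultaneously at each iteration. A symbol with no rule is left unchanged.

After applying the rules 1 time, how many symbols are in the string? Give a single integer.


Step 0: length = 4
Step 1: length = 8

Answer: 8


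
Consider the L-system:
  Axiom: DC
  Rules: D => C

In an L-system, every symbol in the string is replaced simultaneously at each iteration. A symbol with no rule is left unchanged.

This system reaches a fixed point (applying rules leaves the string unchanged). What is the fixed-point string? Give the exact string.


Answer: CC

Derivation:
Step 0: DC
Step 1: CC
Step 2: CC  (unchanged — fixed point at step 1)


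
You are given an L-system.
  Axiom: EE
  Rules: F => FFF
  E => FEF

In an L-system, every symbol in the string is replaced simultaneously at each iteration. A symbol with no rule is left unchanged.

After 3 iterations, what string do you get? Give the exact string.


Answer: FFFFFFFFFFFFFEFFFFFFFFFFFFFFFFFFFFFFFFFFEFFFFFFFFFFFFF

Derivation:
Step 0: EE
Step 1: FEFFEF
Step 2: FFFFEFFFFFFFFEFFFF
Step 3: FFFFFFFFFFFFFEFFFFFFFFFFFFFFFFFFFFFFFFFFEFFFFFFFFFFFFF


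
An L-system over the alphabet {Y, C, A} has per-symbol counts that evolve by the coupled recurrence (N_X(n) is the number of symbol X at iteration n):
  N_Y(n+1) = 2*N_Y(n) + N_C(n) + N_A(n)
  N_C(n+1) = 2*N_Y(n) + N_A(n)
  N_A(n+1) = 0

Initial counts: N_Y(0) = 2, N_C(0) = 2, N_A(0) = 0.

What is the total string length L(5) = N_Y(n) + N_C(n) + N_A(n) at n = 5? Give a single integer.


Answer: 568

Derivation:
Step 0: N_Y=2, N_C=2, N_A=0, L=4
Step 1: N_Y=6, N_C=4, N_A=0, L=10
Step 2: N_Y=16, N_C=12, N_A=0, L=28
Step 3: N_Y=44, N_C=32, N_A=0, L=76
Step 4: N_Y=120, N_C=88, N_A=0, L=208
Step 5: N_Y=328, N_C=240, N_A=0, L=568


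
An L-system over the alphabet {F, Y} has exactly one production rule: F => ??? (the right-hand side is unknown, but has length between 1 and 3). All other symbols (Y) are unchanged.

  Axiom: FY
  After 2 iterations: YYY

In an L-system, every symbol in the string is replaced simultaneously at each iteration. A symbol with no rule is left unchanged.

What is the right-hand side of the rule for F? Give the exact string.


Answer: YY

Derivation:
Trying F => YY:
  Step 0: FY
  Step 1: YYY
  Step 2: YYY
Matches the given result.


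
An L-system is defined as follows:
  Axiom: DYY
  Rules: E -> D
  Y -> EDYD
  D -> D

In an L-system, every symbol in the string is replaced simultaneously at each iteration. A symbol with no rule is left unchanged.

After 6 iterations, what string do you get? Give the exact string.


Answer: DDDDDDDDDDDEDYDDDDDDDDDDDDDDDDEDYDDDDDD

Derivation:
Step 0: DYY
Step 1: DEDYDEDYD
Step 2: DDDEDYDDDDEDYDD
Step 3: DDDDDEDYDDDDDDDEDYDDD
Step 4: DDDDDDDEDYDDDDDDDDDDEDYDDDD
Step 5: DDDDDDDDDEDYDDDDDDDDDDDDDEDYDDDDD
Step 6: DDDDDDDDDDDEDYDDDDDDDDDDDDDDDDEDYDDDDDD


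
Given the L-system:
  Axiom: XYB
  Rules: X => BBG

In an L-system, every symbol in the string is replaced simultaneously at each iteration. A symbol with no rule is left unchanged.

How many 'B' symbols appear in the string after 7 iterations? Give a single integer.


Step 0: XYB  (1 'B')
Step 1: BBGYB  (3 'B')
Step 2: BBGYB  (3 'B')
Step 3: BBGYB  (3 'B')
Step 4: BBGYB  (3 'B')
Step 5: BBGYB  (3 'B')
Step 6: BBGYB  (3 'B')
Step 7: BBGYB  (3 'B')

Answer: 3


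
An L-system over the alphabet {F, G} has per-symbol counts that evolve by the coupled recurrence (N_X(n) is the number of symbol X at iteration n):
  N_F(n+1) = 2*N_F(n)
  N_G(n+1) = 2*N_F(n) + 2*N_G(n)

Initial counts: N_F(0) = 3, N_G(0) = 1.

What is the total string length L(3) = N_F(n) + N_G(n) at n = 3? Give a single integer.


Answer: 104

Derivation:
Step 0: N_F=3, N_G=1, L=4
Step 1: N_F=6, N_G=8, L=14
Step 2: N_F=12, N_G=28, L=40
Step 3: N_F=24, N_G=80, L=104


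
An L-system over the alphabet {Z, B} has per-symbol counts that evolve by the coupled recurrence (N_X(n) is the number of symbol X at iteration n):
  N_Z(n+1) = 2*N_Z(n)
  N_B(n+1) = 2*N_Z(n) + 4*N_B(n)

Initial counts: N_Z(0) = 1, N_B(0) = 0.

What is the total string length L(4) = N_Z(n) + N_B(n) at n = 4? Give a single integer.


Step 0: N_Z=1, N_B=0, L=1
Step 1: N_Z=2, N_B=2, L=4
Step 2: N_Z=4, N_B=12, L=16
Step 3: N_Z=8, N_B=56, L=64
Step 4: N_Z=16, N_B=240, L=256

Answer: 256


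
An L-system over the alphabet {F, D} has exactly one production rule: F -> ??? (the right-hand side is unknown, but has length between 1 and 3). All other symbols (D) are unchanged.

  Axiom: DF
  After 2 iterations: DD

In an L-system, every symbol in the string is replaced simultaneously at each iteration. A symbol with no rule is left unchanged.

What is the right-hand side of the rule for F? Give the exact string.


Answer: D

Derivation:
Trying F -> D:
  Step 0: DF
  Step 1: DD
  Step 2: DD
Matches the given result.


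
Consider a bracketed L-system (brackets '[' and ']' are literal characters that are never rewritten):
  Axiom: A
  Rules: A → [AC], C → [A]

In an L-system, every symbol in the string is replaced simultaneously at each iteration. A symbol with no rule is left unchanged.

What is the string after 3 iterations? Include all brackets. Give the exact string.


Step 0: A
Step 1: [AC]
Step 2: [[AC][A]]
Step 3: [[[AC][A]][[AC]]]

Answer: [[[AC][A]][[AC]]]


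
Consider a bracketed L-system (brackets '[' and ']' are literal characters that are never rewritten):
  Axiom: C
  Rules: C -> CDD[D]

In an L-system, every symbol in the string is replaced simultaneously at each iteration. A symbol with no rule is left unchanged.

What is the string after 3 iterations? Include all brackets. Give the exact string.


Answer: CDD[D]DD[D]DD[D]

Derivation:
Step 0: C
Step 1: CDD[D]
Step 2: CDD[D]DD[D]
Step 3: CDD[D]DD[D]DD[D]


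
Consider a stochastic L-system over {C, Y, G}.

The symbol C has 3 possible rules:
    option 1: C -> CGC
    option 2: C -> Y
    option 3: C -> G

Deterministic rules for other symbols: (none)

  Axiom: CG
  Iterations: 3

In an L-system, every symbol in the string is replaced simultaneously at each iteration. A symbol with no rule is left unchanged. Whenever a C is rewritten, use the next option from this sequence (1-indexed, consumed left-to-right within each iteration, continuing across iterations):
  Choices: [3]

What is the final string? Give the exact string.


Step 0: CG
Step 1: GG  (used choices [3])
Step 2: GG  (used choices [])
Step 3: GG  (used choices [])

Answer: GG


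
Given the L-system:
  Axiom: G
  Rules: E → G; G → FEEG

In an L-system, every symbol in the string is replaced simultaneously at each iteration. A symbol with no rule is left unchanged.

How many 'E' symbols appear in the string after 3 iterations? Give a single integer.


Step 0: G  (0 'E')
Step 1: FEEG  (2 'E')
Step 2: FGGFEEG  (2 'E')
Step 3: FFEEGFEEGFGGFEEG  (6 'E')

Answer: 6


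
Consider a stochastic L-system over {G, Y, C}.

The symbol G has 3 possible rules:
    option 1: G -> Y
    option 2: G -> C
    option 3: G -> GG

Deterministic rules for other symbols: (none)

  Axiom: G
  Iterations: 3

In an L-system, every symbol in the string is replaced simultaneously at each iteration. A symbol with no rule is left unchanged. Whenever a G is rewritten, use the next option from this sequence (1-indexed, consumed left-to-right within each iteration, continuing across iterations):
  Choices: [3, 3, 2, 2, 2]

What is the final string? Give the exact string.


Answer: CCC

Derivation:
Step 0: G
Step 1: GG  (used choices [3])
Step 2: GGC  (used choices [3, 2])
Step 3: CCC  (used choices [2, 2])


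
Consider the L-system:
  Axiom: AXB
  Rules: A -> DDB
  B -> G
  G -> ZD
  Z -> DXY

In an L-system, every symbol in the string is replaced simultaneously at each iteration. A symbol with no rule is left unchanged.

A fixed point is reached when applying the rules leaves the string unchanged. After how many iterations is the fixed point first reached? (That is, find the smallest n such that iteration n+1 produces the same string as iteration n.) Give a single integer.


Answer: 4

Derivation:
Step 0: AXB
Step 1: DDBXG
Step 2: DDGXZD
Step 3: DDZDXDXYD
Step 4: DDDXYDXDXYD
Step 5: DDDXYDXDXYD  (unchanged — fixed point at step 4)


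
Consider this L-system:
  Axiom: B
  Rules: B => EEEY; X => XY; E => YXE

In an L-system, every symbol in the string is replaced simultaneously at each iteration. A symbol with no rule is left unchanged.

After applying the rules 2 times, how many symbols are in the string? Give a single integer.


Answer: 10

Derivation:
Step 0: length = 1
Step 1: length = 4
Step 2: length = 10


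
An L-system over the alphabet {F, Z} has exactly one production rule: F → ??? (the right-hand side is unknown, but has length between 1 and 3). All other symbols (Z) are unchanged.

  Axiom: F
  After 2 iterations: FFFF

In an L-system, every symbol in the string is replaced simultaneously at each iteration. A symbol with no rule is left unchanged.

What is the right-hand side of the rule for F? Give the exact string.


Trying F → FF:
  Step 0: F
  Step 1: FF
  Step 2: FFFF
Matches the given result.

Answer: FF


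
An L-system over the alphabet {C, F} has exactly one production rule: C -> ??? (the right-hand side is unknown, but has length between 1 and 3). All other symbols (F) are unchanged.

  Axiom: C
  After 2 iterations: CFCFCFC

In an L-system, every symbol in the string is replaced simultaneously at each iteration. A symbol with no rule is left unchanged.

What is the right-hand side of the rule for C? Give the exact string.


Answer: CFC

Derivation:
Trying C -> CFC:
  Step 0: C
  Step 1: CFC
  Step 2: CFCFCFC
Matches the given result.


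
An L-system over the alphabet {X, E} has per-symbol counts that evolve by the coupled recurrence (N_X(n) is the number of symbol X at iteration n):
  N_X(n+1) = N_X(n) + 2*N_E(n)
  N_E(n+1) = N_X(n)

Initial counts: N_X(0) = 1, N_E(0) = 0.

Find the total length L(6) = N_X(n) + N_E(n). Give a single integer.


Answer: 64

Derivation:
Step 0: N_X=1, N_E=0, L=1
Step 1: N_X=1, N_E=1, L=2
Step 2: N_X=3, N_E=1, L=4
Step 3: N_X=5, N_E=3, L=8
Step 4: N_X=11, N_E=5, L=16
Step 5: N_X=21, N_E=11, L=32
Step 6: N_X=43, N_E=21, L=64


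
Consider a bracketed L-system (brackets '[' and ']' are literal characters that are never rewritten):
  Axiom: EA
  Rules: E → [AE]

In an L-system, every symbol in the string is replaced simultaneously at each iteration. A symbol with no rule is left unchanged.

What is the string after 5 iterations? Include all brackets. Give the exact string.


Step 0: EA
Step 1: [AE]A
Step 2: [A[AE]]A
Step 3: [A[A[AE]]]A
Step 4: [A[A[A[AE]]]]A
Step 5: [A[A[A[A[AE]]]]]A

Answer: [A[A[A[A[AE]]]]]A


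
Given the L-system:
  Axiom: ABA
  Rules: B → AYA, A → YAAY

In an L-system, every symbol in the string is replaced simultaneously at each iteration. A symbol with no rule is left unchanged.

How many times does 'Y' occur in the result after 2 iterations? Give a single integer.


Answer: 17

Derivation:
Step 0: ABA  (0 'Y')
Step 1: YAAYAYAYAAY  (5 'Y')
Step 2: YYAAYYAAYYYAAYYYAAYYYAAYYAAYY  (17 'Y')


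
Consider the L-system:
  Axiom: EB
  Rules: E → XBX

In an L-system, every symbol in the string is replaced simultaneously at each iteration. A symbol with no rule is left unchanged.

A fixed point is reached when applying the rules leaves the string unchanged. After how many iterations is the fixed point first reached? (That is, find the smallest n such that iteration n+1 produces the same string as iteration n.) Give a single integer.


Answer: 1

Derivation:
Step 0: EB
Step 1: XBXB
Step 2: XBXB  (unchanged — fixed point at step 1)


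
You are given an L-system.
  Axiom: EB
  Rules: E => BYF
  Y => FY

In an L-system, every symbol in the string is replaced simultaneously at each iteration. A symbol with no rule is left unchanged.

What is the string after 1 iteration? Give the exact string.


Answer: BYFB

Derivation:
Step 0: EB
Step 1: BYFB


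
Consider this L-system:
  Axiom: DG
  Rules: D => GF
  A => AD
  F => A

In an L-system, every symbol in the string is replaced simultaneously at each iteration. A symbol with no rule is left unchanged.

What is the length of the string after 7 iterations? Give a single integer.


Step 0: length = 2
Step 1: length = 3
Step 2: length = 3
Step 3: length = 4
Step 4: length = 6
Step 5: length = 8
Step 6: length = 11
Step 7: length = 16

Answer: 16


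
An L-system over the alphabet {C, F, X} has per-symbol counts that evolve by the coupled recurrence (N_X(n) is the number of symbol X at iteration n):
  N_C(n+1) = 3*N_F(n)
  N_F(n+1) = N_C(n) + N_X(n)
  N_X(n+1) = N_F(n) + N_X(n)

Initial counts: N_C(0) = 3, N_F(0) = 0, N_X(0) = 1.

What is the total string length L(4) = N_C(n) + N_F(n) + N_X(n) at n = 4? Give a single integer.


Answer: 83

Derivation:
Step 0: N_C=3, N_F=0, N_X=1, L=4
Step 1: N_C=0, N_F=4, N_X=1, L=5
Step 2: N_C=12, N_F=1, N_X=5, L=18
Step 3: N_C=3, N_F=17, N_X=6, L=26
Step 4: N_C=51, N_F=9, N_X=23, L=83


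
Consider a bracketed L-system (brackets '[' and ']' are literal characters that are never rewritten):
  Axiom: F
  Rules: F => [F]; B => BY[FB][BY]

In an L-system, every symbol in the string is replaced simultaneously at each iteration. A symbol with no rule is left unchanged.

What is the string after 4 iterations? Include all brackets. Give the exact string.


Answer: [[[[F]]]]

Derivation:
Step 0: F
Step 1: [F]
Step 2: [[F]]
Step 3: [[[F]]]
Step 4: [[[[F]]]]


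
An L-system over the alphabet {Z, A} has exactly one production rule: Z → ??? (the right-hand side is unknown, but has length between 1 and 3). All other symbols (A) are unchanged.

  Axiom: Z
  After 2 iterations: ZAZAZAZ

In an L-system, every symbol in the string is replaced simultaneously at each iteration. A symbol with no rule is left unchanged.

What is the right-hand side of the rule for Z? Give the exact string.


Answer: ZAZ

Derivation:
Trying Z → ZAZ:
  Step 0: Z
  Step 1: ZAZ
  Step 2: ZAZAZAZ
Matches the given result.


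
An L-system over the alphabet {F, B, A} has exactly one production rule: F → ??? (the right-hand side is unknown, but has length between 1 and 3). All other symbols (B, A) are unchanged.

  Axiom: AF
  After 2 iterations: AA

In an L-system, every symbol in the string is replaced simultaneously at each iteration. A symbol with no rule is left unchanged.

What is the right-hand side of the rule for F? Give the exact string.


Answer: A

Derivation:
Trying F → A:
  Step 0: AF
  Step 1: AA
  Step 2: AA
Matches the given result.


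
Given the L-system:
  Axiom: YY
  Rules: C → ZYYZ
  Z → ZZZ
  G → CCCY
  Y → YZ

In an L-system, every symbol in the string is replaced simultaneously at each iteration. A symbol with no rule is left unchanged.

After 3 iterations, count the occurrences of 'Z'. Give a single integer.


Step 0: YY  (0 'Z')
Step 1: YZYZ  (2 'Z')
Step 2: YZZZZYZZZZ  (8 'Z')
Step 3: YZZZZZZZZZZZZZYZZZZZZZZZZZZZ  (26 'Z')

Answer: 26


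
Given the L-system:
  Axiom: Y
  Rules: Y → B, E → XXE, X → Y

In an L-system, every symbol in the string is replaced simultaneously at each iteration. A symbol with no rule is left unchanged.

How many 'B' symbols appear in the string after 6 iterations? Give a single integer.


Step 0: Y  (0 'B')
Step 1: B  (1 'B')
Step 2: B  (1 'B')
Step 3: B  (1 'B')
Step 4: B  (1 'B')
Step 5: B  (1 'B')
Step 6: B  (1 'B')

Answer: 1


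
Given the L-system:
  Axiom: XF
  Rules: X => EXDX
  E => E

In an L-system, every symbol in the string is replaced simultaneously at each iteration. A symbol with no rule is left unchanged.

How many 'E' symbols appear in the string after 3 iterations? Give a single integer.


Step 0: XF  (0 'E')
Step 1: EXDXF  (1 'E')
Step 2: EEXDXDEXDXF  (3 'E')
Step 3: EEEXDXDEXDXDEEXDXDEXDXF  (7 'E')

Answer: 7


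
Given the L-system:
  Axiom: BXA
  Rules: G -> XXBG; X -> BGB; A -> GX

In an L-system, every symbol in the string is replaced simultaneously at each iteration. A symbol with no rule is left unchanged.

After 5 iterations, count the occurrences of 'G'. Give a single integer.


Answer: 27

Derivation:
Step 0: BXA  (0 'G')
Step 1: BBGBGX  (2 'G')
Step 2: BBXXBGBXXBGBGB  (3 'G')
Step 3: BBBGBBGBBXXBGBBGBBGBBXXBGBXXBGB  (7 'G')
Step 4: BBBXXBGBBXXBGBBBGBBGBBXXBGBBXXBGBBXXBGBBBGBBGBBXXBGBBGBBGBBXXBGB  (13 'G')
Step 5: BBBBGBBGBBXXBGBBBGBBGBBXXBGBBBXXBGBBXXBGBBBGBBGBBXXBGBBBGBBGBBXXBGBBBGBBGBBXXBGBBBXXBGBBXXBGBBBGBBGBBXXBGBBXXBGBBXXBGBBBGBBGBBXXBGB  (27 'G')


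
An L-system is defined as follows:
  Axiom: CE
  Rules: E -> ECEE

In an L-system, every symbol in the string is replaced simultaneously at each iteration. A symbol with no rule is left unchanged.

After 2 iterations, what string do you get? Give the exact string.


Step 0: CE
Step 1: CECEE
Step 2: CECEECECEEECEE

Answer: CECEECECEEECEE


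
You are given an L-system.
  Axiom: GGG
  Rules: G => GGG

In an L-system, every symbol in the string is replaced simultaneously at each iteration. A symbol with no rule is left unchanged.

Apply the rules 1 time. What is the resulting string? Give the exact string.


Step 0: GGG
Step 1: GGGGGGGGG

Answer: GGGGGGGGG


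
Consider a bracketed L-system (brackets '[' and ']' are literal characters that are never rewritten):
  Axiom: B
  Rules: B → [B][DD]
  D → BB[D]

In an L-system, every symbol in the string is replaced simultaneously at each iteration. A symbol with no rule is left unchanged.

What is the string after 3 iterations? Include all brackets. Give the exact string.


Answer: [[[B][DD]][BB[D]BB[D]]][[B][DD][B][DD][BB[D]][B][DD][B][DD][BB[D]]]

Derivation:
Step 0: B
Step 1: [B][DD]
Step 2: [[B][DD]][BB[D]BB[D]]
Step 3: [[[B][DD]][BB[D]BB[D]]][[B][DD][B][DD][BB[D]][B][DD][B][DD][BB[D]]]


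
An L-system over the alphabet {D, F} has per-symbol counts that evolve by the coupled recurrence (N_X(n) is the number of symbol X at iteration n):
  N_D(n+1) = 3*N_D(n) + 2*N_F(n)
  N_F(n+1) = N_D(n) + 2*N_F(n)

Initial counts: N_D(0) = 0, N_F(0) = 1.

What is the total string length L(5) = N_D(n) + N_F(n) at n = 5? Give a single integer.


Answer: 1024

Derivation:
Step 0: N_D=0, N_F=1, L=1
Step 1: N_D=2, N_F=2, L=4
Step 2: N_D=10, N_F=6, L=16
Step 3: N_D=42, N_F=22, L=64
Step 4: N_D=170, N_F=86, L=256
Step 5: N_D=682, N_F=342, L=1024


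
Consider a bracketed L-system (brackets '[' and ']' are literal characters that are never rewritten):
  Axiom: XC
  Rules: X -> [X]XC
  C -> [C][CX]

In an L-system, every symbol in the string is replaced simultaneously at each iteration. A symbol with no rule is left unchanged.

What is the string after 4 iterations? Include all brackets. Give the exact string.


Step 0: XC
Step 1: [X]XC[C][CX]
Step 2: [[X]XC][X]XC[C][CX][[C][CX]][[C][CX][X]XC]
Step 3: [[[X]XC][X]XC[C][CX]][[X]XC][X]XC[C][CX][[C][CX]][[C][CX][X]XC][[[C][CX]][[C][CX][X]XC]][[[C][CX]][[C][CX][X]XC][[X]XC][X]XC[C][CX]]
Step 4: [[[[X]XC][X]XC[C][CX]][[X]XC][X]XC[C][CX][[C][CX]][[C][CX][X]XC]][[[X]XC][X]XC[C][CX]][[X]XC][X]XC[C][CX][[C][CX]][[C][CX][X]XC][[[C][CX]][[C][CX][X]XC]][[[C][CX]][[C][CX][X]XC][[X]XC][X]XC[C][CX]][[[[C][CX]][[C][CX][X]XC]][[[C][CX]][[C][CX][X]XC][[X]XC][X]XC[C][CX]]][[[[C][CX]][[C][CX][X]XC]][[[C][CX]][[C][CX][X]XC][[X]XC][X]XC[C][CX]][[[X]XC][X]XC[C][CX]][[X]XC][X]XC[C][CX][[C][CX]][[C][CX][X]XC]]

Answer: [[[[X]XC][X]XC[C][CX]][[X]XC][X]XC[C][CX][[C][CX]][[C][CX][X]XC]][[[X]XC][X]XC[C][CX]][[X]XC][X]XC[C][CX][[C][CX]][[C][CX][X]XC][[[C][CX]][[C][CX][X]XC]][[[C][CX]][[C][CX][X]XC][[X]XC][X]XC[C][CX]][[[[C][CX]][[C][CX][X]XC]][[[C][CX]][[C][CX][X]XC][[X]XC][X]XC[C][CX]]][[[[C][CX]][[C][CX][X]XC]][[[C][CX]][[C][CX][X]XC][[X]XC][X]XC[C][CX]][[[X]XC][X]XC[C][CX]][[X]XC][X]XC[C][CX][[C][CX]][[C][CX][X]XC]]


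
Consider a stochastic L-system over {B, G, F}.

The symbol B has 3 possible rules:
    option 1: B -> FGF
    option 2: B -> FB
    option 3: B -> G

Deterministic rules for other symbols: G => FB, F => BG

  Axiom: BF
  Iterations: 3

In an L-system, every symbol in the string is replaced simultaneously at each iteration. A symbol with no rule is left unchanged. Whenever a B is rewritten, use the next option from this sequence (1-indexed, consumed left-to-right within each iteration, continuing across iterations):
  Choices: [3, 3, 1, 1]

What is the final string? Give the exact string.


Answer: BGFGFFBBGFGF

Derivation:
Step 0: BF
Step 1: GBG  (used choices [3])
Step 2: FBGFB  (used choices [3])
Step 3: BGFGFFBBGFGF  (used choices [1, 1])


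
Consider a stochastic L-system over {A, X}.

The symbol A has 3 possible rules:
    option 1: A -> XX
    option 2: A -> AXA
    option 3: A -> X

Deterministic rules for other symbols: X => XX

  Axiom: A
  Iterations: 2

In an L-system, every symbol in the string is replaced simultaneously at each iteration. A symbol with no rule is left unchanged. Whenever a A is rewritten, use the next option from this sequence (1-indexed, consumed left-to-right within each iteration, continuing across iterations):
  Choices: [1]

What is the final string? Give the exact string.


Step 0: A
Step 1: XX  (used choices [1])
Step 2: XXXX  (used choices [])

Answer: XXXX


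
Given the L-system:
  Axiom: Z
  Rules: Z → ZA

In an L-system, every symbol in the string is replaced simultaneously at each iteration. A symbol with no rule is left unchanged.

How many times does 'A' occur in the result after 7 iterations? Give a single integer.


Step 0: Z  (0 'A')
Step 1: ZA  (1 'A')
Step 2: ZAA  (2 'A')
Step 3: ZAAA  (3 'A')
Step 4: ZAAAA  (4 'A')
Step 5: ZAAAAA  (5 'A')
Step 6: ZAAAAAA  (6 'A')
Step 7: ZAAAAAAA  (7 'A')

Answer: 7


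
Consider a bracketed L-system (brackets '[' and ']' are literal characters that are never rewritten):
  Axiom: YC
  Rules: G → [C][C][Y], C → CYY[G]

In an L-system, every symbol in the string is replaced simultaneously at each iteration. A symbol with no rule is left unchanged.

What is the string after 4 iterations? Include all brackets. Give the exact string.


Answer: YCYY[G]YY[[C][C][Y]]YY[[CYY[G]][CYY[G]][Y]]YY[[CYY[G]YY[[C][C][Y]]][CYY[G]YY[[C][C][Y]]][Y]]

Derivation:
Step 0: YC
Step 1: YCYY[G]
Step 2: YCYY[G]YY[[C][C][Y]]
Step 3: YCYY[G]YY[[C][C][Y]]YY[[CYY[G]][CYY[G]][Y]]
Step 4: YCYY[G]YY[[C][C][Y]]YY[[CYY[G]][CYY[G]][Y]]YY[[CYY[G]YY[[C][C][Y]]][CYY[G]YY[[C][C][Y]]][Y]]


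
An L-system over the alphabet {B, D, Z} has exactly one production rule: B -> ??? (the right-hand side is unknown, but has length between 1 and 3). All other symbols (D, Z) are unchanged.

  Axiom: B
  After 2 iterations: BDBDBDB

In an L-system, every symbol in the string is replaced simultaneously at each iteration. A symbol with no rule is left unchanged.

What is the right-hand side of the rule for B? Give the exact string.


Trying B -> BDB:
  Step 0: B
  Step 1: BDB
  Step 2: BDBDBDB
Matches the given result.

Answer: BDB


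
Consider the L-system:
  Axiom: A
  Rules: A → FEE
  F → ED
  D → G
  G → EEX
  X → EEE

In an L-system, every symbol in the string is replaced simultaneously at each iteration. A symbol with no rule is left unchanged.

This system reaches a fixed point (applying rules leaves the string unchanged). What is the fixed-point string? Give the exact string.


Answer: EEEEEEEE

Derivation:
Step 0: A
Step 1: FEE
Step 2: EDEE
Step 3: EGEE
Step 4: EEEXEE
Step 5: EEEEEEEE
Step 6: EEEEEEEE  (unchanged — fixed point at step 5)


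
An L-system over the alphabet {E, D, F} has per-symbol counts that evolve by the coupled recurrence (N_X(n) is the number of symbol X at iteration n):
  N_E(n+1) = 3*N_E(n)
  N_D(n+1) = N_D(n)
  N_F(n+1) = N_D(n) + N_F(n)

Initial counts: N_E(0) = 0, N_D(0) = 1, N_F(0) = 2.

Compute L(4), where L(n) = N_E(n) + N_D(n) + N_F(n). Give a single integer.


Answer: 7

Derivation:
Step 0: N_E=0, N_D=1, N_F=2, L=3
Step 1: N_E=0, N_D=1, N_F=3, L=4
Step 2: N_E=0, N_D=1, N_F=4, L=5
Step 3: N_E=0, N_D=1, N_F=5, L=6
Step 4: N_E=0, N_D=1, N_F=6, L=7


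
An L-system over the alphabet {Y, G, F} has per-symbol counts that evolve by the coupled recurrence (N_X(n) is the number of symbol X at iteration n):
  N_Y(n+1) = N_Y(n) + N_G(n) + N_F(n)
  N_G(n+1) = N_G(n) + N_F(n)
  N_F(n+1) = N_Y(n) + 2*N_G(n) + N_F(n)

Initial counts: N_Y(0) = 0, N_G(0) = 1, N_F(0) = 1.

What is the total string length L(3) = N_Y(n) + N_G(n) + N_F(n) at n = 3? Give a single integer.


Step 0: N_Y=0, N_G=1, N_F=1, L=2
Step 1: N_Y=2, N_G=2, N_F=3, L=7
Step 2: N_Y=7, N_G=5, N_F=9, L=21
Step 3: N_Y=21, N_G=14, N_F=26, L=61

Answer: 61


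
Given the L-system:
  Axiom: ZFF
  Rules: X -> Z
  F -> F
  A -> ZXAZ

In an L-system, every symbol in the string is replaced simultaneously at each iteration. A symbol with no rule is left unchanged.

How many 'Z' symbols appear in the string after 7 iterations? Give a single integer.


Answer: 1

Derivation:
Step 0: ZFF  (1 'Z')
Step 1: ZFF  (1 'Z')
Step 2: ZFF  (1 'Z')
Step 3: ZFF  (1 'Z')
Step 4: ZFF  (1 'Z')
Step 5: ZFF  (1 'Z')
Step 6: ZFF  (1 'Z')
Step 7: ZFF  (1 'Z')


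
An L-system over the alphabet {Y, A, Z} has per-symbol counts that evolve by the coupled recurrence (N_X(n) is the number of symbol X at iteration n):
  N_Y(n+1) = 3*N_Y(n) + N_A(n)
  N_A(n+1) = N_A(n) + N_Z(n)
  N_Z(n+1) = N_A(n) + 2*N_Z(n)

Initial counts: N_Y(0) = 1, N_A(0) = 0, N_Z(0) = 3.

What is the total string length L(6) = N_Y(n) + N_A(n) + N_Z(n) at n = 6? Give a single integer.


Answer: 2916

Derivation:
Step 0: N_Y=1, N_A=0, N_Z=3, L=4
Step 1: N_Y=3, N_A=3, N_Z=6, L=12
Step 2: N_Y=12, N_A=9, N_Z=15, L=36
Step 3: N_Y=45, N_A=24, N_Z=39, L=108
Step 4: N_Y=159, N_A=63, N_Z=102, L=324
Step 5: N_Y=540, N_A=165, N_Z=267, L=972
Step 6: N_Y=1785, N_A=432, N_Z=699, L=2916


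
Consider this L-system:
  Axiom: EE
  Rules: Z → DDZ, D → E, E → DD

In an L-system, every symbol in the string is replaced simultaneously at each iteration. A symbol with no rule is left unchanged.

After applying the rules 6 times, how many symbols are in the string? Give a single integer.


Step 0: length = 2
Step 1: length = 4
Step 2: length = 4
Step 3: length = 8
Step 4: length = 8
Step 5: length = 16
Step 6: length = 16

Answer: 16


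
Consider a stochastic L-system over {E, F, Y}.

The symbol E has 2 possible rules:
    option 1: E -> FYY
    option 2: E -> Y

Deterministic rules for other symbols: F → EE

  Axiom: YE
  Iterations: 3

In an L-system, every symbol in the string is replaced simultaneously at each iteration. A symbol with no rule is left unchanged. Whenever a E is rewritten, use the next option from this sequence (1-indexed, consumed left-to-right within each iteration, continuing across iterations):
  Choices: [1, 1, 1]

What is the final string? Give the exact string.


Step 0: YE
Step 1: YFYY  (used choices [1])
Step 2: YEEYY  (used choices [])
Step 3: YFYYFYYYY  (used choices [1, 1])

Answer: YFYYFYYYY


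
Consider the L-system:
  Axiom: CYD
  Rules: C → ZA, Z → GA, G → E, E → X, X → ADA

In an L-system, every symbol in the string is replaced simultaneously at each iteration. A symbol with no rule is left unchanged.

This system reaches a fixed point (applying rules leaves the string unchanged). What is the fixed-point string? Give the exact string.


Answer: ADAAAYD

Derivation:
Step 0: CYD
Step 1: ZAYD
Step 2: GAAYD
Step 3: EAAYD
Step 4: XAAYD
Step 5: ADAAAYD
Step 6: ADAAAYD  (unchanged — fixed point at step 5)


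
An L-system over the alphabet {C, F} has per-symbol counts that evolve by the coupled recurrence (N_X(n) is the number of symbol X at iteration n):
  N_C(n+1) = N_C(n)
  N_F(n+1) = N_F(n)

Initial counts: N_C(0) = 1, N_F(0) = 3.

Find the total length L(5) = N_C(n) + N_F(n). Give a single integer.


Answer: 4

Derivation:
Step 0: N_C=1, N_F=3, L=4
Step 1: N_C=1, N_F=3, L=4
Step 2: N_C=1, N_F=3, L=4
Step 3: N_C=1, N_F=3, L=4
Step 4: N_C=1, N_F=3, L=4
Step 5: N_C=1, N_F=3, L=4


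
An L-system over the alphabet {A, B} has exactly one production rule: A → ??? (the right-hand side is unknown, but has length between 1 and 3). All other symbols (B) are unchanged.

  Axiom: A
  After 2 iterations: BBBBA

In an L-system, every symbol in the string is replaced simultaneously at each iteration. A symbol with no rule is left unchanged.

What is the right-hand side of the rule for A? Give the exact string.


Answer: BBA

Derivation:
Trying A → BBA:
  Step 0: A
  Step 1: BBA
  Step 2: BBBBA
Matches the given result.


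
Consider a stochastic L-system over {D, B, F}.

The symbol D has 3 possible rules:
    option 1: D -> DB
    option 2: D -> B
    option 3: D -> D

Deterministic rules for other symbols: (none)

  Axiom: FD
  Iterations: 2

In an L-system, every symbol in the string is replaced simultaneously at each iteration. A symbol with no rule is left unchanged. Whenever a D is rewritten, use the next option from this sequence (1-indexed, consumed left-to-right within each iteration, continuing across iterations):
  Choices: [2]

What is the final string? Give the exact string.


Step 0: FD
Step 1: FB  (used choices [2])
Step 2: FB  (used choices [])

Answer: FB


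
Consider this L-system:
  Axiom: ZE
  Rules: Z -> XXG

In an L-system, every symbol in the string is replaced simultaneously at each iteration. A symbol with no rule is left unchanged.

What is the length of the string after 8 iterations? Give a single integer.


Step 0: length = 2
Step 1: length = 4
Step 2: length = 4
Step 3: length = 4
Step 4: length = 4
Step 5: length = 4
Step 6: length = 4
Step 7: length = 4
Step 8: length = 4

Answer: 4


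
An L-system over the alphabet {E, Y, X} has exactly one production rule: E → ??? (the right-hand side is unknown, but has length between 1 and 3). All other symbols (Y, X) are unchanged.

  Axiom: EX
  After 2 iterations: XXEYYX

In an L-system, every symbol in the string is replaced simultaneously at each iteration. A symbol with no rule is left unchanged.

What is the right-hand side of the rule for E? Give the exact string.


Trying E → XEY:
  Step 0: EX
  Step 1: XEYX
  Step 2: XXEYYX
Matches the given result.

Answer: XEY


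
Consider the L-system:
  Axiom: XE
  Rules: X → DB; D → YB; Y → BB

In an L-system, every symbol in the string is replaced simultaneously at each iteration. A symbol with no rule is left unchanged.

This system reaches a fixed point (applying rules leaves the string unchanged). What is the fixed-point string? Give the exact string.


Answer: BBBBE

Derivation:
Step 0: XE
Step 1: DBE
Step 2: YBBE
Step 3: BBBBE
Step 4: BBBBE  (unchanged — fixed point at step 3)


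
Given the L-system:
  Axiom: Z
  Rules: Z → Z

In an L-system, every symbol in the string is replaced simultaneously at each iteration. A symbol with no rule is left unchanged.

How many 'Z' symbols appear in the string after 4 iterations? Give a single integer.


Step 0: Z  (1 'Z')
Step 1: Z  (1 'Z')
Step 2: Z  (1 'Z')
Step 3: Z  (1 'Z')
Step 4: Z  (1 'Z')

Answer: 1


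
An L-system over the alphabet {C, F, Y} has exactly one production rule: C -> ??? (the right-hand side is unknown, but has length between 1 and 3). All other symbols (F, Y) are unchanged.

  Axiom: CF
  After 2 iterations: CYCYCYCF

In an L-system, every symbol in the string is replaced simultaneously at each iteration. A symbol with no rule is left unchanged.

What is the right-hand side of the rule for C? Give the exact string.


Trying C -> CYC:
  Step 0: CF
  Step 1: CYCF
  Step 2: CYCYCYCF
Matches the given result.

Answer: CYC


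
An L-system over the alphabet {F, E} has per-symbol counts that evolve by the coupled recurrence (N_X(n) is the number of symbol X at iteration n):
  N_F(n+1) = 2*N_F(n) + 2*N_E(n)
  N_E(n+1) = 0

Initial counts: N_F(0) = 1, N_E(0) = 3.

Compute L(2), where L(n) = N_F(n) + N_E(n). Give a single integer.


Step 0: N_F=1, N_E=3, L=4
Step 1: N_F=8, N_E=0, L=8
Step 2: N_F=16, N_E=0, L=16

Answer: 16


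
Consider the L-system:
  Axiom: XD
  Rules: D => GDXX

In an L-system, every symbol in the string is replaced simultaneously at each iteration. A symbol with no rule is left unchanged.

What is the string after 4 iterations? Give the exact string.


Answer: XGGGGDXXXXXXXX

Derivation:
Step 0: XD
Step 1: XGDXX
Step 2: XGGDXXXX
Step 3: XGGGDXXXXXX
Step 4: XGGGGDXXXXXXXX


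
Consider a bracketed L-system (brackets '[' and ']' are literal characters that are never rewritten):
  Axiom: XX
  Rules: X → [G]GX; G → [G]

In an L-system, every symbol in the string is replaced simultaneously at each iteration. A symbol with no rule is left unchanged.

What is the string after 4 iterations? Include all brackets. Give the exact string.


Step 0: XX
Step 1: [G]GX[G]GX
Step 2: [[G]][G][G]GX[[G]][G][G]GX
Step 3: [[[G]]][[G]][[G]][G][G]GX[[[G]]][[G]][[G]][G][G]GX
Step 4: [[[[G]]]][[[G]]][[[G]]][[G]][[G]][G][G]GX[[[[G]]]][[[G]]][[[G]]][[G]][[G]][G][G]GX

Answer: [[[[G]]]][[[G]]][[[G]]][[G]][[G]][G][G]GX[[[[G]]]][[[G]]][[[G]]][[G]][[G]][G][G]GX


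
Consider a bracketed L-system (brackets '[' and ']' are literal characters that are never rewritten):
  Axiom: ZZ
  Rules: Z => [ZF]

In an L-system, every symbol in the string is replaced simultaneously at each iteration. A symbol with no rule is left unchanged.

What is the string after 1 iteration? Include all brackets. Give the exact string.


Step 0: ZZ
Step 1: [ZF][ZF]

Answer: [ZF][ZF]


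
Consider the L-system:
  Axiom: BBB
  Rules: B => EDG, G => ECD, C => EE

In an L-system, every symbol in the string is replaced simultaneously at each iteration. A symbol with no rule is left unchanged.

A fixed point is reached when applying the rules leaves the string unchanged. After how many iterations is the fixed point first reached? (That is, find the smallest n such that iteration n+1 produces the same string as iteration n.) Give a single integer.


Step 0: BBB
Step 1: EDGEDGEDG
Step 2: EDECDEDECDEDECD
Step 3: EDEEEDEDEEEDEDEEED
Step 4: EDEEEDEDEEEDEDEEED  (unchanged — fixed point at step 3)

Answer: 3


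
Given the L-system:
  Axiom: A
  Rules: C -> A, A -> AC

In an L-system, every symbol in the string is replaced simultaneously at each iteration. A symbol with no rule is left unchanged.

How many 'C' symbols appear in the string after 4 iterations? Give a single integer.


Answer: 3

Derivation:
Step 0: A  (0 'C')
Step 1: AC  (1 'C')
Step 2: ACA  (1 'C')
Step 3: ACAAC  (2 'C')
Step 4: ACAACACA  (3 'C')


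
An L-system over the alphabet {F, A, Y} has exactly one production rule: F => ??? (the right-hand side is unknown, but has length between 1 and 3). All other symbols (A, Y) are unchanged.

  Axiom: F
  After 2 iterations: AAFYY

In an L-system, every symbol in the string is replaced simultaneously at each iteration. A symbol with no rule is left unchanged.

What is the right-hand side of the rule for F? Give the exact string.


Trying F => AFY:
  Step 0: F
  Step 1: AFY
  Step 2: AAFYY
Matches the given result.

Answer: AFY


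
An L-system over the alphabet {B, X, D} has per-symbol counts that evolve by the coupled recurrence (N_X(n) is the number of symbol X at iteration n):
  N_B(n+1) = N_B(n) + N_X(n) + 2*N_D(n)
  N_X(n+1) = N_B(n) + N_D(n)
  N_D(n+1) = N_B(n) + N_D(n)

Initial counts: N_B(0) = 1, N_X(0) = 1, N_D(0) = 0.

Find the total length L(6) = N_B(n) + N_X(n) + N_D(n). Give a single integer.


Answer: 612

Derivation:
Step 0: N_B=1, N_X=1, N_D=0, L=2
Step 1: N_B=2, N_X=1, N_D=1, L=4
Step 2: N_B=5, N_X=3, N_D=3, L=11
Step 3: N_B=14, N_X=8, N_D=8, L=30
Step 4: N_B=38, N_X=22, N_D=22, L=82
Step 5: N_B=104, N_X=60, N_D=60, L=224
Step 6: N_B=284, N_X=164, N_D=164, L=612


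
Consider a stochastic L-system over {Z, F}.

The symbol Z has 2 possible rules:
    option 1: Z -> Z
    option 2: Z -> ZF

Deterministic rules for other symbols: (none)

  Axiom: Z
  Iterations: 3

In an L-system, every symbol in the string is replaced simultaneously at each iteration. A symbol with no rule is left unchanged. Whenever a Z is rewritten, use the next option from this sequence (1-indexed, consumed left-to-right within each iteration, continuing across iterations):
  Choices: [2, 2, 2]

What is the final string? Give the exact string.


Step 0: Z
Step 1: ZF  (used choices [2])
Step 2: ZFF  (used choices [2])
Step 3: ZFFF  (used choices [2])

Answer: ZFFF


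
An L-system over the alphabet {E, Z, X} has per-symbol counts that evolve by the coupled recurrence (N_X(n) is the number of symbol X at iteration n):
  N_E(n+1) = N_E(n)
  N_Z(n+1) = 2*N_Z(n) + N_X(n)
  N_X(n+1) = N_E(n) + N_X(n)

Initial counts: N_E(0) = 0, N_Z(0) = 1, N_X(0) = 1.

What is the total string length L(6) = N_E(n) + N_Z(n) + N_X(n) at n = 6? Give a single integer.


Answer: 128

Derivation:
Step 0: N_E=0, N_Z=1, N_X=1, L=2
Step 1: N_E=0, N_Z=3, N_X=1, L=4
Step 2: N_E=0, N_Z=7, N_X=1, L=8
Step 3: N_E=0, N_Z=15, N_X=1, L=16
Step 4: N_E=0, N_Z=31, N_X=1, L=32
Step 5: N_E=0, N_Z=63, N_X=1, L=64
Step 6: N_E=0, N_Z=127, N_X=1, L=128


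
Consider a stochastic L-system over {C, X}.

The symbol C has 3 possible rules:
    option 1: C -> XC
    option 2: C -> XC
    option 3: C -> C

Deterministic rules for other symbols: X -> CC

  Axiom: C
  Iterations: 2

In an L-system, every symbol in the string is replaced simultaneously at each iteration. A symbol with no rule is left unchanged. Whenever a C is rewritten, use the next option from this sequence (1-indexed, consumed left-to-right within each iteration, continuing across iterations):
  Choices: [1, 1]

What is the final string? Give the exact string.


Answer: CCXC

Derivation:
Step 0: C
Step 1: XC  (used choices [1])
Step 2: CCXC  (used choices [1])


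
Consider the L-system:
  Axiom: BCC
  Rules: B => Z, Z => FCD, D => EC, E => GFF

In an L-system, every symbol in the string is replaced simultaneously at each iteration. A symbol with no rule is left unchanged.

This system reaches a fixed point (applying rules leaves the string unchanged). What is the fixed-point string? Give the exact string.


Answer: FCGFFCCC

Derivation:
Step 0: BCC
Step 1: ZCC
Step 2: FCDCC
Step 3: FCECCC
Step 4: FCGFFCCC
Step 5: FCGFFCCC  (unchanged — fixed point at step 4)


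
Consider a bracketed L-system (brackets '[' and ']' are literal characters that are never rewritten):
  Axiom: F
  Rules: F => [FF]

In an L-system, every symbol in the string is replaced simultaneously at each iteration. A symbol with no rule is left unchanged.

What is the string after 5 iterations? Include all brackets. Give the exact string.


Step 0: F
Step 1: [FF]
Step 2: [[FF][FF]]
Step 3: [[[FF][FF]][[FF][FF]]]
Step 4: [[[[FF][FF]][[FF][FF]]][[[FF][FF]][[FF][FF]]]]
Step 5: [[[[[FF][FF]][[FF][FF]]][[[FF][FF]][[FF][FF]]]][[[[FF][FF]][[FF][FF]]][[[FF][FF]][[FF][FF]]]]]

Answer: [[[[[FF][FF]][[FF][FF]]][[[FF][FF]][[FF][FF]]]][[[[FF][FF]][[FF][FF]]][[[FF][FF]][[FF][FF]]]]]
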